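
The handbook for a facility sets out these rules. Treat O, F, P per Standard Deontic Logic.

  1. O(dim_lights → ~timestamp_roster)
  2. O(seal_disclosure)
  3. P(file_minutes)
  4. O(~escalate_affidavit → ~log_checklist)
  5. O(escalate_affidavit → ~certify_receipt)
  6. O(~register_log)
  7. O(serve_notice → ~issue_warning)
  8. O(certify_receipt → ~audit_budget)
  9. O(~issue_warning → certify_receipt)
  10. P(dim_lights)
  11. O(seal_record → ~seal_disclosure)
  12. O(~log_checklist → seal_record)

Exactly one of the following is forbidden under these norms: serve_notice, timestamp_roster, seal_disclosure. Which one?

serve_notice

Premise 2 states O(seal_disclosure) outright.
Premise 11 is O(seal_record → ~seal_disclosure); contrapositively O(seal_disclosure → ~seal_record). Since O(seal_disclosure) holds, K gives O(~seal_record).
Premise 12 is O(~log_checklist → seal_record); contrapositively O(~seal_record → log_checklist). Since O(~seal_record) holds, K gives O(log_checklist).
Premise 4, O(~escalate_affidavit → ~log_checklist), contraposes to O(log_checklist → escalate_affidavit); with O(log_checklist) we get O(escalate_affidavit).
With premise 5, O(escalate_affidavit → ~certify_receipt), the K-axiom yields O(~certify_receipt).
Premise 9 is O(~issue_warning → certify_receipt); contrapositively O(~certify_receipt → issue_warning). Since O(~certify_receipt) holds, K gives O(issue_warning).
Premise 7 is O(serve_notice → ~issue_warning); contrapositively O(issue_warning → ~serve_notice). Since O(issue_warning) holds, K gives O(~serve_notice).
So O(~serve_notice) holds, i.e. serve_notice is forbidden. None of the other listed options is forbidden under the premises.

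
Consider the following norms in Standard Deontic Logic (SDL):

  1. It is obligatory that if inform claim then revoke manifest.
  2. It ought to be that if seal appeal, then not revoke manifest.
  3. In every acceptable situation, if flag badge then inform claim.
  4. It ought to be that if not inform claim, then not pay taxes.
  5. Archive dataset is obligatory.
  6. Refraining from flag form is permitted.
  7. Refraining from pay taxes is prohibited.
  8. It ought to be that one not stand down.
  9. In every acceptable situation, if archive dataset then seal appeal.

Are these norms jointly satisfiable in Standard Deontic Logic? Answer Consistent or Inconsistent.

Premise 7 is F(¬pay_taxes), i.e. O(pay_taxes).
Premise 4, O(¬inform_claim → ¬pay_taxes), contraposes to O(pay_taxes → inform_claim); with O(pay_taxes) we get O(inform_claim).
Applying K to premise 1 (O(inform_claim → revoke_manifest)) and O(inform_claim) yields O(revoke_manifest).
The contrapositive of premise 2 (O(seal_appeal → ¬revoke_manifest)) is O(revoke_manifest → ¬seal_appeal), and O(revoke_manifest) is already established, so O(¬seal_appeal).
Premise 9, O(archive_dataset → seal_appeal), contraposes to O(¬seal_appeal → ¬archive_dataset); with O(¬seal_appeal) we get O(¬archive_dataset).
But premise 5 directly asserts O(archive_dataset).
We now have both O(¬archive_dataset) and O(archive_dataset) — archive_dataset is simultaneously obligatory and forbidden, violating the D-axiom.

Inconsistent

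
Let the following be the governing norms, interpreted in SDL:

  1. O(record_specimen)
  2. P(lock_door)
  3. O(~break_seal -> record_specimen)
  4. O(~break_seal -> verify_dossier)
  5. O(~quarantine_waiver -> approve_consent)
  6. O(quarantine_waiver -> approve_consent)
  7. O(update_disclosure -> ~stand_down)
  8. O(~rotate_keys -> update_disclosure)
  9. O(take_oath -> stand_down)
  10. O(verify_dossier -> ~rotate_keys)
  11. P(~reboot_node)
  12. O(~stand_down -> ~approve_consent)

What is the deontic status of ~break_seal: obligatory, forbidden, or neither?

Forbidden

Premises 5 and 6 are O(~quarantine_waiver -> approve_consent) and O(quarantine_waiver -> approve_consent); every ideal world satisfies ~quarantine_waiver or quarantine_waiver, so in either case approve_consent holds — hence O(approve_consent).
Premise 12 is O(~stand_down -> ~approve_consent); contrapositively O(approve_consent -> stand_down). Since O(approve_consent) holds, K gives O(stand_down).
The contrapositive of premise 7 (O(update_disclosure -> ~stand_down)) is O(stand_down -> ~update_disclosure), and O(stand_down) is already established, so O(~update_disclosure).
Premise 8, O(~rotate_keys -> update_disclosure), contraposes to O(~update_disclosure -> rotate_keys); with O(~update_disclosure) we get O(rotate_keys).
Premise 10, O(verify_dossier -> ~rotate_keys), contraposes to O(rotate_keys -> ~verify_dossier); with O(rotate_keys) we get O(~verify_dossier).
Premise 4 is O(~break_seal -> verify_dossier); contrapositively O(~verify_dossier -> break_seal). Since O(~verify_dossier) holds, K gives O(break_seal).
Premises 1, 2, 3, 9, 11 do not contribute to this derivation.
Thus O(break_seal), which is F(~break_seal): ~break_seal is forbidden.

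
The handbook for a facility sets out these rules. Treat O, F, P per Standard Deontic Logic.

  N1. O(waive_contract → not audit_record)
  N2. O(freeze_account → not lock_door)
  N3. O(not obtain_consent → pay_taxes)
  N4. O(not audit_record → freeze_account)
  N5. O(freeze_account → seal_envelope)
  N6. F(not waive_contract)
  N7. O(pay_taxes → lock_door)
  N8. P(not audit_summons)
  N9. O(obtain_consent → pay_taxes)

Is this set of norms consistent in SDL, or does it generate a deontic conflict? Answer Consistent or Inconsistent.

Premises 9 and 3 are O(obtain_consent → pay_taxes) and O(not obtain_consent → pay_taxes); every ideal world satisfies obtain_consent or not obtain_consent, so in either case pay_taxes holds — hence O(pay_taxes).
From O(pay_taxes) and premise 7, O(pay_taxes → lock_door), we obtain O(lock_door).
The contrapositive of premise 2 (O(freeze_account → not lock_door)) is O(lock_door → not freeze_account), and O(lock_door) is already established, so O(not freeze_account).
The contrapositive of premise 4 (O(not audit_record → freeze_account)) is O(not freeze_account → audit_record), and O(not freeze_account) is already established, so O(audit_record).
Premise 1 is O(waive_contract → not audit_record); contrapositively O(audit_record → not waive_contract). Since O(audit_record) holds, K gives O(not waive_contract).
But premise 6, F(not waive_contract), means O(waive_contract).
We now have both O(not waive_contract) and O(waive_contract) — waive_contract is simultaneously obligatory and forbidden, violating the D-axiom.

Inconsistent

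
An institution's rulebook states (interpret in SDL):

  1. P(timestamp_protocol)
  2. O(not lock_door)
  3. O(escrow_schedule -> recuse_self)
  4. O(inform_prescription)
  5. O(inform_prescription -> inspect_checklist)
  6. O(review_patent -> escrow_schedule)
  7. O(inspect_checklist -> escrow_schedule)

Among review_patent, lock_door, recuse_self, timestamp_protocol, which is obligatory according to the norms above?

From premise 4 we have O(inform_prescription).
Applying K to premise 5 (O(inform_prescription -> inspect_checklist)) and O(inform_prescription) yields O(inspect_checklist).
From O(inspect_checklist) and premise 7, O(inspect_checklist -> escrow_schedule), we obtain O(escrow_schedule).
Premise 3 is O(escrow_schedule -> recuse_self); since O(escrow_schedule), deontic closure gives O(recuse_self).
So O(recuse_self) holds — recuse_self is obligatory. None of the other listed options is made obligatory by any chain of premises.

recuse_self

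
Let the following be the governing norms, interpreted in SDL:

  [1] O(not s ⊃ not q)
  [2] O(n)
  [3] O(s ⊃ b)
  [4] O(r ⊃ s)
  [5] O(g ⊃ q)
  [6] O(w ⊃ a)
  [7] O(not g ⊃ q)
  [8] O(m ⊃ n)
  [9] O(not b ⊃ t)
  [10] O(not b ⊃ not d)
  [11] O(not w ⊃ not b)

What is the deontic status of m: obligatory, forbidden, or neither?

Premise 8 is O(m ⊃ n); even if O(n) held, inferring O(m) would be affirming the consequent — invalid.
No premise or chain of K-axiom applications forces O(m), and none forces O(not m). So m is neither obligatory nor forbidden under these norms.

Neither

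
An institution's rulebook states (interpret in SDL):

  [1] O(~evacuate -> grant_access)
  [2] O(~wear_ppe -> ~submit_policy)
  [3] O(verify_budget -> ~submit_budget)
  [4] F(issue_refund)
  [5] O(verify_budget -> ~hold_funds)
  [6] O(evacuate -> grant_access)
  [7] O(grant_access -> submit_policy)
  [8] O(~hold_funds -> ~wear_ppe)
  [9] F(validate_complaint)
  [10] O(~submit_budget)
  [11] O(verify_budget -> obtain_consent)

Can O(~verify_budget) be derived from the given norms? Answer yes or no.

Yes

Premises 6 and 1 cover both cases: O(evacuate -> grant_access) and O(~evacuate -> grant_access). Since evacuate ∨ ~evacuate is a tautology, O(grant_access) follows.
Applying K to premise 7 (O(grant_access -> submit_policy)) and O(grant_access) yields O(submit_policy).
The contrapositive of premise 2 (O(~wear_ppe -> ~submit_policy)) is O(submit_policy -> wear_ppe), and O(submit_policy) is already established, so O(wear_ppe).
Premise 8 is O(~hold_funds -> ~wear_ppe); contrapositively O(wear_ppe -> hold_funds). Since O(wear_ppe) holds, K gives O(hold_funds).
The contrapositive of premise 5 (O(verify_budget -> ~hold_funds)) is O(hold_funds -> ~verify_budget), and O(hold_funds) is already established, so O(~verify_budget).
Premises 3, 4, 9, 10, 11 do not contribute to this derivation.
So O(~verify_budget) follows.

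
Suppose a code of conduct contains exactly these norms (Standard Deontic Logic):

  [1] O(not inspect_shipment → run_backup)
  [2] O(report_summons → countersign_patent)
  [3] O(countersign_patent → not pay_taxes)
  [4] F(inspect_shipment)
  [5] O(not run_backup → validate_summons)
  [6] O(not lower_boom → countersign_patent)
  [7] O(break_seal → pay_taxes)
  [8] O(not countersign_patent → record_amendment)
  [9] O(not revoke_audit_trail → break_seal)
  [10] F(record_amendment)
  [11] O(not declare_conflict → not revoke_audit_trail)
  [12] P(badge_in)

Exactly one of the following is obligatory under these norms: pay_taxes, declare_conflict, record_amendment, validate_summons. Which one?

F(record_amendment) at premise 10 means O(not record_amendment).
The contrapositive of premise 8 (O(not countersign_patent → record_amendment)) is O(not record_amendment → countersign_patent), and O(not record_amendment) is already established, so O(countersign_patent).
Premise 3 is O(countersign_patent → not pay_taxes); since O(countersign_patent), deontic closure gives O(not pay_taxes).
Premise 7 is O(break_seal → pay_taxes); contrapositively O(not pay_taxes → not break_seal). Since O(not pay_taxes) holds, K gives O(not break_seal).
The contrapositive of premise 9 (O(not revoke_audit_trail → break_seal)) is O(not break_seal → revoke_audit_trail), and O(not break_seal) is already established, so O(revoke_audit_trail).
The contrapositive of premise 11 (O(not declare_conflict → not revoke_audit_trail)) is O(revoke_audit_trail → declare_conflict), and O(revoke_audit_trail) is already established, so O(declare_conflict).
So O(declare_conflict) holds — declare_conflict is obligatory. None of the other listed options is made obligatory by any chain of premises.

declare_conflict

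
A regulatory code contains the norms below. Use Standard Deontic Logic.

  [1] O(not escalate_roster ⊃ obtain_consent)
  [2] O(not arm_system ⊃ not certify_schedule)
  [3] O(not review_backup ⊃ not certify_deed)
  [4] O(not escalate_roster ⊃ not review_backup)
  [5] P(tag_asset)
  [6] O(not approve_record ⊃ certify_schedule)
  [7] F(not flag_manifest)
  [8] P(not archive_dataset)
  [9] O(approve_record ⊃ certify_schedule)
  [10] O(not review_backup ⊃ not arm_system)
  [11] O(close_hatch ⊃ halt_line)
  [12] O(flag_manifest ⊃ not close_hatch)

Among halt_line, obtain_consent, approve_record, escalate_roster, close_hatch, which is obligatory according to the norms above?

escalate_roster

Premises 9 and 6 are O(approve_record ⊃ certify_schedule) and O(not approve_record ⊃ certify_schedule); every ideal world satisfies approve_record or not approve_record, so in either case certify_schedule holds — hence O(certify_schedule).
Premise 2 is O(not arm_system ⊃ not certify_schedule); contrapositively O(certify_schedule ⊃ arm_system). Since O(certify_schedule) holds, K gives O(arm_system).
Premise 10 is O(not review_backup ⊃ not arm_system); contrapositively O(arm_system ⊃ review_backup). Since O(arm_system) holds, K gives O(review_backup).
Premise 4, O(not escalate_roster ⊃ not review_backup), contraposes to O(review_backup ⊃ escalate_roster); with O(review_backup) we get O(escalate_roster).
So O(escalate_roster) holds — escalate_roster is obligatory. None of the other listed options is made obligatory by any chain of premises.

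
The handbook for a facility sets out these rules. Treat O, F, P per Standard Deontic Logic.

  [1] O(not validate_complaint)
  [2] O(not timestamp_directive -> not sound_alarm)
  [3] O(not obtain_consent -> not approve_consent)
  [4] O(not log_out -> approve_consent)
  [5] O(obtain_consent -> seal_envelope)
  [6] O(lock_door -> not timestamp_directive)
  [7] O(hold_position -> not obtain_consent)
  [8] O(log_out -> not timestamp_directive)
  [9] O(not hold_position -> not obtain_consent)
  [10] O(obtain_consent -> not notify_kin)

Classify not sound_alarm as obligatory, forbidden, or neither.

By case analysis on hold_position: premise 7 gives O(hold_position -> not obtain_consent) and premise 9 gives O(not hold_position -> not obtain_consent), so O(not obtain_consent) either way.
Premise 3 is O(not obtain_consent -> not approve_consent); since O(not obtain_consent), deontic closure gives O(not approve_consent).
Premise 4 is O(not log_out -> approve_consent); contrapositively O(not approve_consent -> log_out). Since O(not approve_consent) holds, K gives O(log_out).
Applying K to premise 8 (O(log_out -> not timestamp_directive)) and O(log_out) yields O(not timestamp_directive).
With premise 2, O(not timestamp_directive -> not sound_alarm), the K-axiom yields O(not sound_alarm).
Premises 1, 5, 6, 10 do not contribute to this derivation.
Hence not sound_alarm is obligatory.

Obligatory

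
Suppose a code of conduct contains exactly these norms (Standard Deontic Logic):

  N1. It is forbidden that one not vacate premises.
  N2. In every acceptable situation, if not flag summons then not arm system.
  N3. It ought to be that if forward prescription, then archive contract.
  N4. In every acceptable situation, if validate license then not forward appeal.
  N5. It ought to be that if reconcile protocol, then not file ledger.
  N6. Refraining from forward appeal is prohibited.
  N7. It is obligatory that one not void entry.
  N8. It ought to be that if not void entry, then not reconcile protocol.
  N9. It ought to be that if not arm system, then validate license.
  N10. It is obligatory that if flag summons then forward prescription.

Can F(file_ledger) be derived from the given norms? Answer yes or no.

No

Premise 5 is O(reconcile_protocol → ¬file_ledger), but O(reconcile_protocol) is not derivable from the premises, so it does not yield O(¬file_ledger).
No other premise forces O(¬file_ledger). An ideal world satisfying every premise can still have file_ledger true, so F(file_ledger) is not derivable.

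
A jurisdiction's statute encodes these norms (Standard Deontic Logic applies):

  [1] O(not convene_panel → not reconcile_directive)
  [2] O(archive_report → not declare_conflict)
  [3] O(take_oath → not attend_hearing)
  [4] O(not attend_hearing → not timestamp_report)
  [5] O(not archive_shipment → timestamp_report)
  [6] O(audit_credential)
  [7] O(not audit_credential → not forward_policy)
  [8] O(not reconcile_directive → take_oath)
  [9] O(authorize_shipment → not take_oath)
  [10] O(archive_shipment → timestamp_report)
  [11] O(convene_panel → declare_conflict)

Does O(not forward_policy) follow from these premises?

Premise 7 is O(not audit_credential → not forward_policy), but O(not audit_credential) is not derivable from the premises, so it does not yield O(not forward_policy).
No other premise forces O(not forward_policy). An ideal world satisfying every premise can still have not forward_policy false, so O(not forward_policy) is not derivable.

No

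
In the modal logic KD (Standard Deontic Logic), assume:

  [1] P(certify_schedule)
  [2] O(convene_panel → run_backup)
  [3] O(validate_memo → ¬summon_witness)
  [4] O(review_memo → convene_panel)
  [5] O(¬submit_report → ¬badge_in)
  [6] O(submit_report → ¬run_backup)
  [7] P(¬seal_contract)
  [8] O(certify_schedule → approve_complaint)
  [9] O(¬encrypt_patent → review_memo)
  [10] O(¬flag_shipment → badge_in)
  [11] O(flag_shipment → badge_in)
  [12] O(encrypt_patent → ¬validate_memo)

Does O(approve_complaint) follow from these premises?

No

Premise 8 is O(certify_schedule → approve_complaint), but O(certify_schedule) is not derivable from the premises (the permission P(certify_schedule) asserts only ¬O(¬certify_schedule), not O(certify_schedule)), so it does not yield O(approve_complaint).
No other premise forces O(approve_complaint). An ideal world satisfying every premise can still have approve_complaint false, so O(approve_complaint) is not derivable.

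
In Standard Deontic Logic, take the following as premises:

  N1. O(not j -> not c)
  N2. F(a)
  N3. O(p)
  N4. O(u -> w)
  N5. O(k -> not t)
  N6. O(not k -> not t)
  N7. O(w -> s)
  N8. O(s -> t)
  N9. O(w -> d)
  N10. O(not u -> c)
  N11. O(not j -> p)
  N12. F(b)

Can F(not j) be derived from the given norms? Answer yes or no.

Premises 5 and 6 cover both cases: O(k -> not t) and O(not k -> not t). Since k ∨ not k is a tautology, O(not t) follows.
Premise 8, O(s -> t), contraposes to O(not t -> not s); with O(not t) we get O(not s).
Premise 7 is O(w -> s); contrapositively O(not s -> not w). Since O(not s) holds, K gives O(not w).
Premise 4 is O(u -> w); contrapositively O(not w -> not u). Since O(not w) holds, K gives O(not u).
Premise 10 is O(not u -> c); since O(not u), deontic closure gives O(c).
The contrapositive of premise 1 (O(not j -> not c)) is O(c -> j), and O(c) is already established, so O(j).
Premises 2, 3, 9, 11, 12 do not contribute to this derivation.
So O(j) holds, i.e. F(not j). The claim follows.

Yes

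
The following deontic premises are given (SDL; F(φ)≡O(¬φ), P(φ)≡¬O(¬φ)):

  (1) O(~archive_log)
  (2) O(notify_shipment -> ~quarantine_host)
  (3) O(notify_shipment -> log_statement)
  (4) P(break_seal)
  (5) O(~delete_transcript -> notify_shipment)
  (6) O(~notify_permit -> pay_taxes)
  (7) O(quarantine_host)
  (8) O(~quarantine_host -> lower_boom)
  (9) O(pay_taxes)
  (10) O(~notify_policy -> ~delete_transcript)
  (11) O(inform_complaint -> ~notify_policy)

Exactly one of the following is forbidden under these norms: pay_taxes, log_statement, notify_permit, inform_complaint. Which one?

inform_complaint

Premise 7 states O(quarantine_host) outright.
Premise 2, O(notify_shipment -> ~quarantine_host), contraposes to O(quarantine_host -> ~notify_shipment); with O(quarantine_host) we get O(~notify_shipment).
Premise 5 is O(~delete_transcript -> notify_shipment); contrapositively O(~notify_shipment -> delete_transcript). Since O(~notify_shipment) holds, K gives O(delete_transcript).
Premise 10, O(~notify_policy -> ~delete_transcript), contraposes to O(delete_transcript -> notify_policy); with O(delete_transcript) we get O(notify_policy).
Premise 11, O(inform_complaint -> ~notify_policy), contraposes to O(notify_policy -> ~inform_complaint); with O(notify_policy) we get O(~inform_complaint).
So O(~inform_complaint) holds, i.e. inform_complaint is forbidden. None of the other listed options is forbidden under the premises.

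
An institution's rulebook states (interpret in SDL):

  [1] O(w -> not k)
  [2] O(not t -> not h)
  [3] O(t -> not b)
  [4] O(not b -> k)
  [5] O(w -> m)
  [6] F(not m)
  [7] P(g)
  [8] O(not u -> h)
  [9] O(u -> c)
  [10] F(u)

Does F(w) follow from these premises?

Premise 10, F(u), is equivalent to O(not u).
Premise 8 is O(not u -> h); since O(not u), deontic closure gives O(h).
Premise 2 is O(not t -> not h); contrapositively O(h -> t). Since O(h) holds, K gives O(t).
Applying K to premise 3 (O(t -> not b)) and O(t) yields O(not b).
From O(not b) and premise 4, O(not b -> k), we obtain O(k).
Premise 1, O(w -> not k), contraposes to O(k -> not w); with O(k) we get O(not w).
Premises 5, 6, 7, 9 do not contribute to this derivation.
So O(not w) holds, i.e. F(w). The claim follows.

Yes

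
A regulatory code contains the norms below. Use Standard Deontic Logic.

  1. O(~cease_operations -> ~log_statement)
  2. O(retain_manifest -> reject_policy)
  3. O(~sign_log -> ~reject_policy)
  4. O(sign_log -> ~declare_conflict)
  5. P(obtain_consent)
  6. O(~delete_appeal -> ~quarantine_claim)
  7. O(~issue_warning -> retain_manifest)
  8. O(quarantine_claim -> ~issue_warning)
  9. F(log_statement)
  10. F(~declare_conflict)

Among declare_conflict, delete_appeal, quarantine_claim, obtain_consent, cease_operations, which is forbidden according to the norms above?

Premise 10 is F(~declare_conflict), i.e. O(declare_conflict).
Premise 4, O(sign_log -> ~declare_conflict), contraposes to O(declare_conflict -> ~sign_log); with O(declare_conflict) we get O(~sign_log).
From O(~sign_log) and premise 3, O(~sign_log -> ~reject_policy), we obtain O(~reject_policy).
The contrapositive of premise 2 (O(retain_manifest -> reject_policy)) is O(~reject_policy -> ~retain_manifest), and O(~reject_policy) is already established, so O(~retain_manifest).
The contrapositive of premise 7 (O(~issue_warning -> retain_manifest)) is O(~retain_manifest -> issue_warning), and O(~retain_manifest) is already established, so O(issue_warning).
The contrapositive of premise 8 (O(quarantine_claim -> ~issue_warning)) is O(issue_warning -> ~quarantine_claim), and O(issue_warning) is already established, so O(~quarantine_claim).
So O(~quarantine_claim) holds, i.e. quarantine_claim is forbidden. None of the other listed options is forbidden under the premises.

quarantine_claim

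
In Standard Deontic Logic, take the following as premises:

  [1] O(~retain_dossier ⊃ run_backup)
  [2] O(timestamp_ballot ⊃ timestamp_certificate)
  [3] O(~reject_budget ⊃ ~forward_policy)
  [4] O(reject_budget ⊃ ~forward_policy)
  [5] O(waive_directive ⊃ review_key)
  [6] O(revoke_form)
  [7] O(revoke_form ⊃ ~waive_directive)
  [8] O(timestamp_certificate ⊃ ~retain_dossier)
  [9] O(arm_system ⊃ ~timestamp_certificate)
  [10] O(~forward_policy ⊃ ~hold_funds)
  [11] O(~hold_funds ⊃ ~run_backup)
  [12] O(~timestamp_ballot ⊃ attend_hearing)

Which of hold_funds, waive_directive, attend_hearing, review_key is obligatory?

By case analysis on ~reject_budget: premise 3 gives O(~reject_budget ⊃ ~forward_policy) and premise 4 gives O(reject_budget ⊃ ~forward_policy), so O(~forward_policy) either way.
From O(~forward_policy) and premise 10, O(~forward_policy ⊃ ~hold_funds), we obtain O(~hold_funds).
From O(~hold_funds) and premise 11, O(~hold_funds ⊃ ~run_backup), we obtain O(~run_backup).
Premise 1, O(~retain_dossier ⊃ run_backup), contraposes to O(~run_backup ⊃ retain_dossier); with O(~run_backup) we get O(retain_dossier).
Premise 8, O(timestamp_certificate ⊃ ~retain_dossier), contraposes to O(retain_dossier ⊃ ~timestamp_certificate); with O(retain_dossier) we get O(~timestamp_certificate).
Premise 2, O(timestamp_ballot ⊃ timestamp_certificate), contraposes to O(~timestamp_certificate ⊃ ~timestamp_ballot); with O(~timestamp_certificate) we get O(~timestamp_ballot).
Premise 12 is O(~timestamp_ballot ⊃ attend_hearing); since O(~timestamp_ballot), deontic closure gives O(attend_hearing).
So O(attend_hearing) holds — attend_hearing is obligatory. None of the other listed options is made obligatory by any chain of premises.

attend_hearing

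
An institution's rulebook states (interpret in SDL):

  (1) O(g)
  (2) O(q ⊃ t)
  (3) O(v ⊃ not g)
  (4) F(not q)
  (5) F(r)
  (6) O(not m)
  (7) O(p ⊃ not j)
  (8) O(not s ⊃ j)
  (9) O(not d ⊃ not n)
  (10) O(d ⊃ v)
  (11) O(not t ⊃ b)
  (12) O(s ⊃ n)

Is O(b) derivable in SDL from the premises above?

No

Premise 11 is O(not t ⊃ b), but O(not t) is not derivable from the premises, so it does not yield O(b).
No other premise forces O(b). An ideal world satisfying every premise can still have b false, so O(b) is not derivable.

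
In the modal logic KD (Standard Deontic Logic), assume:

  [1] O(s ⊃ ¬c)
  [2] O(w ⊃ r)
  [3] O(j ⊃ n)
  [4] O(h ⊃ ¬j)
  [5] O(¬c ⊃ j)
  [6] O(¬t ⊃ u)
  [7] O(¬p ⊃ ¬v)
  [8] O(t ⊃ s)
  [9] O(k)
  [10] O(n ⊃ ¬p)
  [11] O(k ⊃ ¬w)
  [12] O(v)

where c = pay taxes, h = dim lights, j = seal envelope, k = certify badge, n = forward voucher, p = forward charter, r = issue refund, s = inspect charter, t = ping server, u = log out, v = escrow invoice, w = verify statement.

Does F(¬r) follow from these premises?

Premise 2 is O(w ⊃ r), but O(w) is not derivable from the premises, so it does not yield O(r).
No other premise forces O(r). An ideal world satisfying every premise can still have ¬r true, so F(¬r) is not derivable.

No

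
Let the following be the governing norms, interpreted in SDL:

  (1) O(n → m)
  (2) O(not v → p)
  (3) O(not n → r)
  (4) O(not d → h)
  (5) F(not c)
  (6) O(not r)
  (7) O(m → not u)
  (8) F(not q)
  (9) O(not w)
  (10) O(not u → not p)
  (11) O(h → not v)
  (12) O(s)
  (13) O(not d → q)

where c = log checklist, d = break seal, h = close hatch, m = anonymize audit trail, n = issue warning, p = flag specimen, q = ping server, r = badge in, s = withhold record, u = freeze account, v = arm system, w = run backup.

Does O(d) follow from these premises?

Premise 6 states O(not r) outright.
Premise 3, O(not n → r), contraposes to O(not r → n); with O(not r) we get O(n).
Applying K to premise 1 (O(n → m)) and O(n) yields O(m).
Applying K to premise 7 (O(m → not u)) and O(m) yields O(not u).
Premise 10 is O(not u → not p); since O(not u), deontic closure gives O(not p).
The contrapositive of premise 2 (O(not v → p)) is O(not p → v), and O(not p) is already established, so O(v).
Premise 11, O(h → not v), contraposes to O(v → not h); with O(v) we get O(not h).
Premise 4, O(not d → h), contraposes to O(not h → d); with O(not h) we get O(d).
Premises 5, 8, 9, 12, 13 do not contribute to this derivation.
So O(d) follows.

Yes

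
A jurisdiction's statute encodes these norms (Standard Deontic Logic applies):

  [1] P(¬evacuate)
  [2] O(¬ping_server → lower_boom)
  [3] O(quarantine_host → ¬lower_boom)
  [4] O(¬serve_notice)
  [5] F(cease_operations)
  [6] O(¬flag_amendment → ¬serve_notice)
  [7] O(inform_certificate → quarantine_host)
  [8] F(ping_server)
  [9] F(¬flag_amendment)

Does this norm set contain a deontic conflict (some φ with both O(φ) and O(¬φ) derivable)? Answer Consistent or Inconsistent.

Premise 6 is O(¬flag_amendment → ¬serve_notice); even if O(¬serve_notice) held, inferring O(¬flag_amendment) would be affirming the consequent — invalid.
So O(¬flag_amendment) is not derivable, and the apparent clash with O(flag_amendment) does not arise.
A world satisfying every obligation exists (e.g. cease_operations=false, evacuate=false, flag_amendment=true, inform_certificate=false, lower_boom=true, ping_server=false, quarantine_host=false, serve_notice=false); no atom is both obligatory and forbidden, so the set is consistent.

Consistent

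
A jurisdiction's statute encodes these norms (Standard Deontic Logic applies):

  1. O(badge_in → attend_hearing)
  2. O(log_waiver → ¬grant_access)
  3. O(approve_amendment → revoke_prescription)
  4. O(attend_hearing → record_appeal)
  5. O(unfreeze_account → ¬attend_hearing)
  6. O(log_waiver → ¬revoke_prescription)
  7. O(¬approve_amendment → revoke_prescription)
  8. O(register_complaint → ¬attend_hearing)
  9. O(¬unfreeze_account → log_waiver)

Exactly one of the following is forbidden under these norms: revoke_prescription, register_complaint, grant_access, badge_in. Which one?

Premises 7 and 3 are O(¬approve_amendment → revoke_prescription) and O(approve_amendment → revoke_prescription); every ideal world satisfies ¬approve_amendment or approve_amendment, so in either case revoke_prescription holds — hence O(revoke_prescription).
The contrapositive of premise 6 (O(log_waiver → ¬revoke_prescription)) is O(revoke_prescription → ¬log_waiver), and O(revoke_prescription) is already established, so O(¬log_waiver).
The contrapositive of premise 9 (O(¬unfreeze_account → log_waiver)) is O(¬log_waiver → unfreeze_account), and O(¬log_waiver) is already established, so O(unfreeze_account).
Applying K to premise 5 (O(unfreeze_account → ¬attend_hearing)) and O(unfreeze_account) yields O(¬attend_hearing).
The contrapositive of premise 1 (O(badge_in → attend_hearing)) is O(¬attend_hearing → ¬badge_in), and O(¬attend_hearing) is already established, so O(¬badge_in).
So O(¬badge_in) holds, i.e. badge_in is forbidden. None of the other listed options is forbidden under the premises.

badge_in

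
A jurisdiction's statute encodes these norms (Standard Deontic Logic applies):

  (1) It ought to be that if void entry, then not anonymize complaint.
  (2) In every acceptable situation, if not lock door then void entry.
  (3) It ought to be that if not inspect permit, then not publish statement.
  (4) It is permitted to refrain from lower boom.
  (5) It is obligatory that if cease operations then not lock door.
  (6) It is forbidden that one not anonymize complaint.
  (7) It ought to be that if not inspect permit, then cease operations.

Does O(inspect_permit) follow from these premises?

Premise 6, F(¬anonymize_complaint), is equivalent to O(anonymize_complaint).
The contrapositive of premise 1 (O(void_entry → ¬anonymize_complaint)) is O(anonymize_complaint → ¬void_entry), and O(anonymize_complaint) is already established, so O(¬void_entry).
Premise 2, O(¬lock_door → void_entry), contraposes to O(¬void_entry → lock_door); with O(¬void_entry) we get O(lock_door).
Premise 5, O(cease_operations → ¬lock_door), contraposes to O(lock_door → ¬cease_operations); with O(lock_door) we get O(¬cease_operations).
Premise 7, O(¬inspect_permit → cease_operations), contraposes to O(¬cease_operations → inspect_permit); with O(¬cease_operations) we get O(inspect_permit).
Premises 3, 4 do not contribute to this derivation.
So O(inspect_permit) follows.

Yes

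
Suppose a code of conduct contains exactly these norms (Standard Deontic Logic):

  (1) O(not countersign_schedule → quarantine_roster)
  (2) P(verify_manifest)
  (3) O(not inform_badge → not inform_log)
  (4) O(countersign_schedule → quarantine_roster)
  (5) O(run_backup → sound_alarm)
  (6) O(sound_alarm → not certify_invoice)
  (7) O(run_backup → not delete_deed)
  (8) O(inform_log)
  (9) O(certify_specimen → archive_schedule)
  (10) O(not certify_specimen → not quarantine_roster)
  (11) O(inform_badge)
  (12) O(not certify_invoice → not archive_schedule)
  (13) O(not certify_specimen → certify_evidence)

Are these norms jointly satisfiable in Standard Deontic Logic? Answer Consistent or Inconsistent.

Premise 3 is O(not inform_badge → not inform_log), but O(not inform_badge) is not derivable from the premises, so it does not yield O(not inform_log).
So O(not inform_log) is not derivable, and the apparent clash with O(inform_log) does not arise.
A world satisfying every obligation exists (e.g. archive_schedule=true, certify_evidence=false, certify_invoice=true, certify_specimen=true, countersign_schedule=false, delete_deed=false, inform_badge=true, inform_log=true, quarantine_roster=true, run_backup=false, sound_alarm=false, verify_manifest=false); no atom is both obligatory and forbidden, so the set is consistent.

Consistent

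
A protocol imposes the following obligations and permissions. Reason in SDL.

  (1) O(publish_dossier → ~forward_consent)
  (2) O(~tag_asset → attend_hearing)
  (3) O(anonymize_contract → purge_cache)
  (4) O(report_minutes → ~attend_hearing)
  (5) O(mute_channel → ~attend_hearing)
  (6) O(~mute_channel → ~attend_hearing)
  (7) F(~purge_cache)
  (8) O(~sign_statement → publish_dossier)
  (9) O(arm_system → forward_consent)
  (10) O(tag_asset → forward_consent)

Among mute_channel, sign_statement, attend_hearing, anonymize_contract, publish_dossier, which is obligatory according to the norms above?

By case analysis on ~mute_channel: premise 6 gives O(~mute_channel → ~attend_hearing) and premise 5 gives O(mute_channel → ~attend_hearing), so O(~attend_hearing) either way.
Premise 2 is O(~tag_asset → attend_hearing); contrapositively O(~attend_hearing → tag_asset). Since O(~attend_hearing) holds, K gives O(tag_asset).
With premise 10, O(tag_asset → forward_consent), the K-axiom yields O(forward_consent).
Premise 1 is O(publish_dossier → ~forward_consent); contrapositively O(forward_consent → ~publish_dossier). Since O(forward_consent) holds, K gives O(~publish_dossier).
The contrapositive of premise 8 (O(~sign_statement → publish_dossier)) is O(~publish_dossier → sign_statement), and O(~publish_dossier) is already established, so O(sign_statement).
So O(sign_statement) holds — sign_statement is obligatory. None of the other listed options is made obligatory by any chain of premises.

sign_statement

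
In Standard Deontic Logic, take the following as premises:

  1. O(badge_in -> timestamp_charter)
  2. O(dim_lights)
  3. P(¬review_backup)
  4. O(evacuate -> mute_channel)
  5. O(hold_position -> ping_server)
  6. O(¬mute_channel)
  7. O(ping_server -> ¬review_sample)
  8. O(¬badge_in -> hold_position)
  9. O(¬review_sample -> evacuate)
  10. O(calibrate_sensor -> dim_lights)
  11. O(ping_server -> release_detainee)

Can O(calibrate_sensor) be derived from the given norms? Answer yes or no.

No

Premise 10 is O(calibrate_sensor -> dim_lights); even if O(dim_lights) held, inferring O(calibrate_sensor) would be affirming the consequent — invalid.
No other premise forces O(calibrate_sensor). An ideal world satisfying every premise can still have calibrate_sensor false, so O(calibrate_sensor) is not derivable.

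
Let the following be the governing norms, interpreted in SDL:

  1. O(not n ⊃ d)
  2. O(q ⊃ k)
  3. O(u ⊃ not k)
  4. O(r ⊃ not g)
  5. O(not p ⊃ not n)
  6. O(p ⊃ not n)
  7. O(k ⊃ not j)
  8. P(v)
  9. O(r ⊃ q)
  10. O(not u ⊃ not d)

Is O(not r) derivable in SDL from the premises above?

Yes

By case analysis on p: premise 6 gives O(p ⊃ not n) and premise 5 gives O(not p ⊃ not n), so O(not n) either way.
From O(not n) and premise 1, O(not n ⊃ d), we obtain O(d).
Premise 10 is O(not u ⊃ not d); contrapositively O(d ⊃ u). Since O(d) holds, K gives O(u).
Premise 3 is O(u ⊃ not k); since O(u), deontic closure gives O(not k).
The contrapositive of premise 2 (O(q ⊃ k)) is O(not k ⊃ not q), and O(not k) is already established, so O(not q).
The contrapositive of premise 9 (O(r ⊃ q)) is O(not q ⊃ not r), and O(not q) is already established, so O(not r).
Premises 4, 7, 8 do not contribute to this derivation.
So O(not r) follows.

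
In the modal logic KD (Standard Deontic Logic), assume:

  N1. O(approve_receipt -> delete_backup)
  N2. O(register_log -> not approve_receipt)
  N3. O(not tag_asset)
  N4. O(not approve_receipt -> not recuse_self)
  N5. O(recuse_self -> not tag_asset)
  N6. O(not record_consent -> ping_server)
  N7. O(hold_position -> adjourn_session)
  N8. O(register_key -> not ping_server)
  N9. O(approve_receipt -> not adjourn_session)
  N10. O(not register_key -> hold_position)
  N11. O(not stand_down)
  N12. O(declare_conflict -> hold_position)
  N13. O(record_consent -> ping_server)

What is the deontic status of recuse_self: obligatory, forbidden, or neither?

Forbidden

Premises 6 and 13 are O(not record_consent -> ping_server) and O(record_consent -> ping_server); every ideal world satisfies not record_consent or record_consent, so in either case ping_server holds — hence O(ping_server).
The contrapositive of premise 8 (O(register_key -> not ping_server)) is O(ping_server -> not register_key), and O(ping_server) is already established, so O(not register_key).
Applying K to premise 10 (O(not register_key -> hold_position)) and O(not register_key) yields O(hold_position).
From O(hold_position) and premise 7, O(hold_position -> adjourn_session), we obtain O(adjourn_session).
Premise 9 is O(approve_receipt -> not adjourn_session); contrapositively O(adjourn_session -> not approve_receipt). Since O(adjourn_session) holds, K gives O(not approve_receipt).
Premise 4 is O(not approve_receipt -> not recuse_self); since O(not approve_receipt), deontic closure gives O(not recuse_self).
Premises 1, 2, 3, 5, 11, 12 do not contribute to this derivation.
Thus O(not recuse_self), which is F(recuse_self): recuse_self is forbidden.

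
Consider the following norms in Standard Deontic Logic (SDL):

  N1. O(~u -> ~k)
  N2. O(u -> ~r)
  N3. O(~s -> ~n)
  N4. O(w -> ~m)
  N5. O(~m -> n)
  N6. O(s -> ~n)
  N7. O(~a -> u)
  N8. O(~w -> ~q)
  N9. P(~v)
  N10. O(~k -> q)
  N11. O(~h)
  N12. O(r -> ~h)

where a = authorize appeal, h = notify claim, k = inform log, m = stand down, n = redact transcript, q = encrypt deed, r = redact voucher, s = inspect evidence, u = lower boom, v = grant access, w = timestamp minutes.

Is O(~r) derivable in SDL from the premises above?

Yes

Premises 3 and 6 are O(~s -> ~n) and O(s -> ~n); every ideal world satisfies ~s or s, so in either case ~n holds — hence O(~n).
Premise 5 is O(~m -> n); contrapositively O(~n -> m). Since O(~n) holds, K gives O(m).
Premise 4 is O(w -> ~m); contrapositively O(m -> ~w). Since O(m) holds, K gives O(~w).
From O(~w) and premise 8, O(~w -> ~q), we obtain O(~q).
Premise 10 is O(~k -> q); contrapositively O(~q -> k). Since O(~q) holds, K gives O(k).
Premise 1, O(~u -> ~k), contraposes to O(k -> u); with O(k) we get O(u).
From O(u) and premise 2, O(u -> ~r), we obtain O(~r).
Premises 7, 9, 11, 12 do not contribute to this derivation.
So O(~r) follows.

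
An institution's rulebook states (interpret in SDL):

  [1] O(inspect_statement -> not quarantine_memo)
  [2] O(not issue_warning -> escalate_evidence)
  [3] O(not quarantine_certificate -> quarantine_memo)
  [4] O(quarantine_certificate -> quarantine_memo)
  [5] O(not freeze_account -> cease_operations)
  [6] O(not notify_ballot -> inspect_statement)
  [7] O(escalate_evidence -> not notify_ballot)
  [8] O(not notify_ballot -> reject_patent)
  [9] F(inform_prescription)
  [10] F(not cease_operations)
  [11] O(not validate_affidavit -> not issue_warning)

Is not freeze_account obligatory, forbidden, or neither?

Neither

Premise 5 is O(not freeze_account -> cease_operations); even if O(cease_operations) held, inferring O(not freeze_account) would be affirming the consequent — invalid.
No premise or chain of K-axiom applications forces O(not freeze_account), and none forces O(freeze_account). So not freeze_account is neither obligatory nor forbidden under these norms.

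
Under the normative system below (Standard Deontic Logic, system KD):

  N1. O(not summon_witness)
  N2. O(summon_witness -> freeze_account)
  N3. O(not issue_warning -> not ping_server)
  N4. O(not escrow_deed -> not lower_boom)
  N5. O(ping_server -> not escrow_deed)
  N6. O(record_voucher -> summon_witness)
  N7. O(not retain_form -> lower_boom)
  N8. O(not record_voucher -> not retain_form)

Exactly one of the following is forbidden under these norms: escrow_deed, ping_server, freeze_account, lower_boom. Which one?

From premise 1 we have O(not summon_witness).
Premise 6 is O(record_voucher -> summon_witness); contrapositively O(not summon_witness -> not record_voucher). Since O(not summon_witness) holds, K gives O(not record_voucher).
With premise 8, O(not record_voucher -> not retain_form), the K-axiom yields O(not retain_form).
With premise 7, O(not retain_form -> lower_boom), the K-axiom yields O(lower_boom).
The contrapositive of premise 4 (O(not escrow_deed -> not lower_boom)) is O(lower_boom -> escrow_deed), and O(lower_boom) is already established, so O(escrow_deed).
Premise 5 is O(ping_server -> not escrow_deed); contrapositively O(escrow_deed -> not ping_server). Since O(escrow_deed) holds, K gives O(not ping_server).
So O(not ping_server) holds, i.e. ping_server is forbidden. None of the other listed options is forbidden under the premises.

ping_server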